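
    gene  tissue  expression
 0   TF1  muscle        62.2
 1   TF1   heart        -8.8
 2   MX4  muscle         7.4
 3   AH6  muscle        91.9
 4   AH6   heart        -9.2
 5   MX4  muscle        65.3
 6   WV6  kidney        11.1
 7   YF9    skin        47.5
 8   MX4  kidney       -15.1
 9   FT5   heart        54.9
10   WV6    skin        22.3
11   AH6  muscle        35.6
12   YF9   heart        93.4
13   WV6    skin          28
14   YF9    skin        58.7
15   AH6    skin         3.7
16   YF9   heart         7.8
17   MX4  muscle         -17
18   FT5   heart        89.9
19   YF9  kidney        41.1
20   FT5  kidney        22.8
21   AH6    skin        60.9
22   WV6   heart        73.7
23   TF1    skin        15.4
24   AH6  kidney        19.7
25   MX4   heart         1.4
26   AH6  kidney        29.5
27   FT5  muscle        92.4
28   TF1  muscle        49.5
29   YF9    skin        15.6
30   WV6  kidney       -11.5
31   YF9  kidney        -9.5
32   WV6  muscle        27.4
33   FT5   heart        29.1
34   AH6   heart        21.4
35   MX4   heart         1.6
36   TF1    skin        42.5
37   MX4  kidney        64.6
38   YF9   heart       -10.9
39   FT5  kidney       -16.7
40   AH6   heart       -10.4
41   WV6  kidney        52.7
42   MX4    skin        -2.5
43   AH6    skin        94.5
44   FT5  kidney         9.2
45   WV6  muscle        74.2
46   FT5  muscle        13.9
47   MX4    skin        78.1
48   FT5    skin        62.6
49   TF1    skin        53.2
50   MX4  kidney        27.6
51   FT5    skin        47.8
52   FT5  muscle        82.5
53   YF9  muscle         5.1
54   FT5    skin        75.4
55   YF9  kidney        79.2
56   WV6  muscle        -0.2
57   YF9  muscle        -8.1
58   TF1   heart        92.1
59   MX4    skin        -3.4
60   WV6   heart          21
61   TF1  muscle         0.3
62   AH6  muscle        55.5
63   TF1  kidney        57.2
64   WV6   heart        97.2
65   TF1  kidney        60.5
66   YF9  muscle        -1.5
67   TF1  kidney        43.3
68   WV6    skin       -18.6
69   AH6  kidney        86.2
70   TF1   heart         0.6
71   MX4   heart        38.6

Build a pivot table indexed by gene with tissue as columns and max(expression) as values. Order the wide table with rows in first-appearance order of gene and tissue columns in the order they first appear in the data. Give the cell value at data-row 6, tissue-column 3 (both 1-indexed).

With rows in first-appearance order of gene, row 6 is gene=FT5. tissue columns in first-appearance order: muscle, heart, kidney, skin; column 3 is kidney.
Long rows with gene=FT5, tissue=kidney: max(22.8, -16.7, 9.2) = 22.8.

22.8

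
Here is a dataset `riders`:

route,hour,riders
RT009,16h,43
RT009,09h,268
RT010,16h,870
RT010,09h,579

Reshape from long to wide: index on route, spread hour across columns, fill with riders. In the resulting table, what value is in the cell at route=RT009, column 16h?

Wide layout: rows indexed by route, columns are the 2 distinct hour values (16h, 09h).
Cell (route=RT009, hour=16h) draws from the long row where route=RT009 and hour=16h, which has riders=43.

43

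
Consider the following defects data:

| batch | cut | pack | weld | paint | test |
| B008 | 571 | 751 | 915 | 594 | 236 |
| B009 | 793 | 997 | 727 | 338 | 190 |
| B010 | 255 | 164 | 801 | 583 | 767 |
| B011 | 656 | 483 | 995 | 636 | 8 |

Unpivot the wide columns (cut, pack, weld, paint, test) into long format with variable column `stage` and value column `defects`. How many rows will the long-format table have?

4 batch values × 5 melted columns = 20 rows.

20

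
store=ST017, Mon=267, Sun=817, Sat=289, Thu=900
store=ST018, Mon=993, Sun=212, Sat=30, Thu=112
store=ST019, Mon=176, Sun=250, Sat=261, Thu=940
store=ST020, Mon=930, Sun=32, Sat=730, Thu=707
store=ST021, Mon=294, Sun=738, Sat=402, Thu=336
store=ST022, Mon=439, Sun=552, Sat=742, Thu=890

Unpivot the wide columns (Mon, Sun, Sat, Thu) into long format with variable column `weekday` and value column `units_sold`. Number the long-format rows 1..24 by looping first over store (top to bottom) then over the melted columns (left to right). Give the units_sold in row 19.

402

24 rows total (6 × 4). Row 19: index ⌊(19-1)/4⌋ = 4 into store → ST021; (19-1) mod 4 = 2 into the melted columns → Sat.
So row 19 is (ST021, Sat, 402); units_sold = 402.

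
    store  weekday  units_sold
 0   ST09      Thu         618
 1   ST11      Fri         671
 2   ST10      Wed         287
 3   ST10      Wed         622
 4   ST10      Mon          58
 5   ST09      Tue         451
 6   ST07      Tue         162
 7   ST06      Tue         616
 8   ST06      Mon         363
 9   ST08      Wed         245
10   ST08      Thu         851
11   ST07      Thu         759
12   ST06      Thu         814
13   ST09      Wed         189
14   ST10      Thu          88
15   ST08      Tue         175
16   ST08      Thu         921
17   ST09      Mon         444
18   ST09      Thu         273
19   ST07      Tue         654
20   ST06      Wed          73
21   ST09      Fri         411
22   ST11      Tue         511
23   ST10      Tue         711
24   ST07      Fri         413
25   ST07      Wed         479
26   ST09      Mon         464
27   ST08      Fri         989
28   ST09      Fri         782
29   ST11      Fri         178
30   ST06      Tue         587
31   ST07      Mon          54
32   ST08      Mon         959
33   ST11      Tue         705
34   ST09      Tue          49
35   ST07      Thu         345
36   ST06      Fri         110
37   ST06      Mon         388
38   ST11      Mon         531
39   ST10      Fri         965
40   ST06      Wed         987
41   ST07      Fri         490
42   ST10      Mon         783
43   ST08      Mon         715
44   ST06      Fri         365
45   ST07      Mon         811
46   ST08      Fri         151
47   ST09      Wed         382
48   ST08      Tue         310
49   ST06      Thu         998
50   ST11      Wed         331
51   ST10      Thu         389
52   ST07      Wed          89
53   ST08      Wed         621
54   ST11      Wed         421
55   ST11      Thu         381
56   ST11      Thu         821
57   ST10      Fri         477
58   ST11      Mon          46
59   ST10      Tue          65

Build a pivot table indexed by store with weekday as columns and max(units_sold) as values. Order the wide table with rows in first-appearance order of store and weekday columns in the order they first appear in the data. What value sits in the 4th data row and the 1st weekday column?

759

With rows in first-appearance order of store, row 4 is store=ST07. weekday columns in first-appearance order: Thu, Fri, Wed, Mon, Tue; column 1 is Thu.
Long rows with store=ST07, weekday=Thu: max(759, 345) = 759.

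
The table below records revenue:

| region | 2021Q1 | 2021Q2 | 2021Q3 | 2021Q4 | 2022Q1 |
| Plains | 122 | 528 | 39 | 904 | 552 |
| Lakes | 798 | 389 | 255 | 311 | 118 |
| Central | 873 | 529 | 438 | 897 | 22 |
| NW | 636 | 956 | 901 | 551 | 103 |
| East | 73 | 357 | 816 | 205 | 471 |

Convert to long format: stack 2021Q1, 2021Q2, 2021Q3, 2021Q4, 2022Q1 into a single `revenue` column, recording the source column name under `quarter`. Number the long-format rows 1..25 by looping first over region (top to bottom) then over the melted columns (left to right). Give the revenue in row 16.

25 rows total (5 × 5). Row 16: index ⌊(16-1)/5⌋ = 3 into region → NW; (16-1) mod 5 = 0 into the melted columns → 2021Q1.
So row 16 is (NW, 2021Q1, 636); revenue = 636.

636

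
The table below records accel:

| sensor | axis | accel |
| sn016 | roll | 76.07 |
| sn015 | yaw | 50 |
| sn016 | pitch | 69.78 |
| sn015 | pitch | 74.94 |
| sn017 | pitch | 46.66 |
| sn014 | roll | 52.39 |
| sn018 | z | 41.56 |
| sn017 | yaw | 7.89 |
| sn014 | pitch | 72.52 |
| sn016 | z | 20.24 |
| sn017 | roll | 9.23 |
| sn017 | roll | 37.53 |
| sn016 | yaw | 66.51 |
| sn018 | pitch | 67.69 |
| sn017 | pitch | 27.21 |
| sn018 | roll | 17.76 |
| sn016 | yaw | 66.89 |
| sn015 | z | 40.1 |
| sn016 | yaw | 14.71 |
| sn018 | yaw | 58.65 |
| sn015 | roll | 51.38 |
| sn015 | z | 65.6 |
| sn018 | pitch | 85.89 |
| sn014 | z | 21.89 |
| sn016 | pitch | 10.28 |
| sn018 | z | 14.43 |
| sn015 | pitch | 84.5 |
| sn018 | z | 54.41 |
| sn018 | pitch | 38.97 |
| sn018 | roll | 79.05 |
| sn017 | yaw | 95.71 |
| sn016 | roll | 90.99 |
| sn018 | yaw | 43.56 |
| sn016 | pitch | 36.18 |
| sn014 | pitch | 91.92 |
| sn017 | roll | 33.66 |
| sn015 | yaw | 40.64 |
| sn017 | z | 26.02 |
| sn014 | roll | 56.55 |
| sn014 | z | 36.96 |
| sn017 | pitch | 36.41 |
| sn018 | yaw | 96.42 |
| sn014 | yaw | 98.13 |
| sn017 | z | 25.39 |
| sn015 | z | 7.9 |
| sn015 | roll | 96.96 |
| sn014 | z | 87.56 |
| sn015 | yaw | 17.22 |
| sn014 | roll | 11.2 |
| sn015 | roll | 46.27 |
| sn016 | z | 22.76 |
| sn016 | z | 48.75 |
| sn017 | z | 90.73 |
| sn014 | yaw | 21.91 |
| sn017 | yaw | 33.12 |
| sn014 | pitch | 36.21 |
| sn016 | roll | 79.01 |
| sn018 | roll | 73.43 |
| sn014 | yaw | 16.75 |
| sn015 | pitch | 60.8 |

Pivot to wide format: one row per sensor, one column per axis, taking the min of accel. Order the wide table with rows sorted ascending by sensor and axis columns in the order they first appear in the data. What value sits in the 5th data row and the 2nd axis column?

43.56

With rows sorted ascending by sensor, row 5 is sensor=sn018. axis columns in first-appearance order: roll, yaw, pitch, z; column 2 is yaw.
Long rows with sensor=sn018, axis=yaw: min(58.65, 43.56, 96.42) = 43.56.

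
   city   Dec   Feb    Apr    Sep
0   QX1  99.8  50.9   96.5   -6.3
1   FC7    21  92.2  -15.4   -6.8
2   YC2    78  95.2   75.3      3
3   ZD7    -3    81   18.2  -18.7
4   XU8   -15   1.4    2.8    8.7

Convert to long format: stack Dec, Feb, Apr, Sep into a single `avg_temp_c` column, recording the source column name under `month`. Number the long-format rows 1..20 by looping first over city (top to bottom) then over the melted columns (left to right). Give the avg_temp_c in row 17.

20 rows total (5 × 4). Row 17: index ⌊(17-1)/4⌋ = 4 into city → XU8; (17-1) mod 4 = 0 into the melted columns → Dec.
So row 17 is (XU8, Dec, -15); avg_temp_c = -15.

-15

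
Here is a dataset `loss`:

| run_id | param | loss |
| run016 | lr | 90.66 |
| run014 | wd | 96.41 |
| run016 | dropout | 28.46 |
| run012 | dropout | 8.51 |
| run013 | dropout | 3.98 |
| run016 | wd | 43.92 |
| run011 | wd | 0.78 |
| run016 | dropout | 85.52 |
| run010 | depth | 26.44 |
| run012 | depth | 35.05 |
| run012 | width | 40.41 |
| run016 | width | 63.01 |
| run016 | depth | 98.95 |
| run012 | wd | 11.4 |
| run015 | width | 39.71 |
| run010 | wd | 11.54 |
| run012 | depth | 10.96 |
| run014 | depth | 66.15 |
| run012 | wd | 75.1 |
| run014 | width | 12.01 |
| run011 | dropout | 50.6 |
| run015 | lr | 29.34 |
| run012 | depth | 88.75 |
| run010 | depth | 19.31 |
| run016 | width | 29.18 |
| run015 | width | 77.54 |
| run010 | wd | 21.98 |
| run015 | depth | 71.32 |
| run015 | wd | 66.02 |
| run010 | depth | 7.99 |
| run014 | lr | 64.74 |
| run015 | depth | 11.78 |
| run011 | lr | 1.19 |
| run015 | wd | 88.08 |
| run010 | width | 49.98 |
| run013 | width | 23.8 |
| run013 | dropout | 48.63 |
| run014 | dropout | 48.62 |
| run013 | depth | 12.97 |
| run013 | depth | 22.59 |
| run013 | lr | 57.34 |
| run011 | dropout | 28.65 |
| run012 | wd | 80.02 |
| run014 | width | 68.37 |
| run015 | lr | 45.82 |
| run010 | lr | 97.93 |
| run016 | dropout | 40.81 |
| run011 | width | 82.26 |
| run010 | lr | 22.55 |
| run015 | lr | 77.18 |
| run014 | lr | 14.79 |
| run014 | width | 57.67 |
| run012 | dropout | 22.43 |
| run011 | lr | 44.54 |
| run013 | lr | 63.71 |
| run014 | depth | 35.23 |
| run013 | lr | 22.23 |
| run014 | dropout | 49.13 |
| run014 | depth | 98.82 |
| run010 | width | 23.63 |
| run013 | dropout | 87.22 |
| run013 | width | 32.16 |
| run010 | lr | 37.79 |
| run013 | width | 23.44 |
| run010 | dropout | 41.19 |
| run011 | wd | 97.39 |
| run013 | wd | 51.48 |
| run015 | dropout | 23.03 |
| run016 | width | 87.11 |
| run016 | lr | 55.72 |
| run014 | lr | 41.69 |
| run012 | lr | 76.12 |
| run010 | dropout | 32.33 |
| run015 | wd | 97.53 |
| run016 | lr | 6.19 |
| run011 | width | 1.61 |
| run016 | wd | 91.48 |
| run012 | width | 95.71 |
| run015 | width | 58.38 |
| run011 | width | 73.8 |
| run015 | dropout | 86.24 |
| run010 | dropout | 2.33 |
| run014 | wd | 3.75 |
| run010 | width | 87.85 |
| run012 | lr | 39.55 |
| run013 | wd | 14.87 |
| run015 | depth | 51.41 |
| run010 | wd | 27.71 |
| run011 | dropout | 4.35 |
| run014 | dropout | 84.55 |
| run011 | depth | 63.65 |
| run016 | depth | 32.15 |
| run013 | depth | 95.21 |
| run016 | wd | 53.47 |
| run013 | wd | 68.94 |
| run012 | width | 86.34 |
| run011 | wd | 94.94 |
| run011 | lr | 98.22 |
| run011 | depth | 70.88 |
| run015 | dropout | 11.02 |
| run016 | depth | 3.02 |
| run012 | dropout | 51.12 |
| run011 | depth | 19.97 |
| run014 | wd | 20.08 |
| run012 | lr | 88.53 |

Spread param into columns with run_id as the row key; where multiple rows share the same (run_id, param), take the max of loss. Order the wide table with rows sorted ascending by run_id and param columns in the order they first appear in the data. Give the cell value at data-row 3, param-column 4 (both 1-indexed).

88.75

With rows sorted ascending by run_id, row 3 is run_id=run012. param columns in first-appearance order: lr, wd, dropout, depth, width; column 4 is depth.
Long rows with run_id=run012, param=depth: max(35.05, 10.96, 88.75) = 88.75.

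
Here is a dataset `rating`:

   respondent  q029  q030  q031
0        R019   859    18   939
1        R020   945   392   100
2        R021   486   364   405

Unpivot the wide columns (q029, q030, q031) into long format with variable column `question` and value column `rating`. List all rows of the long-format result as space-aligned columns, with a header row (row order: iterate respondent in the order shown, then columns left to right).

Each (respondent, column) pair becomes one row: 3 × 3 = 9 rows.
For example, (R019, q029) → rating=859.

respondent  question  rating
R019        q029      859   
R019        q030      18    
R019        q031      939   
R020        q029      945   
R020        q030      392   
R020        q031      100   
R021        q029      486   
R021        q030      364   
R021        q031      405   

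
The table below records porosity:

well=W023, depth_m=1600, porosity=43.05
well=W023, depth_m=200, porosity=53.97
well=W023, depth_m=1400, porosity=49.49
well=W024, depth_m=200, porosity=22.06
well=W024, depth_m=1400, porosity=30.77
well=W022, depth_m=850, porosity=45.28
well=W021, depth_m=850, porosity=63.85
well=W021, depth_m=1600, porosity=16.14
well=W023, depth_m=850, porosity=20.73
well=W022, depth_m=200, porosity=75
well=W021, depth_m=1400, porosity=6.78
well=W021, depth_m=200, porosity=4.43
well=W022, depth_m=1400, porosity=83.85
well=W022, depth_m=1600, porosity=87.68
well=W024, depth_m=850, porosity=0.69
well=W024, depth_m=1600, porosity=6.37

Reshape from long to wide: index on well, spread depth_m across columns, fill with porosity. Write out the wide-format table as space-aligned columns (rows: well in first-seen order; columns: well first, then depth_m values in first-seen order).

well  1600   200    1400   850  
W023  43.05  53.97  49.49  20.73
W024  6.37   22.06  30.77  0.69 
W022  87.68  75     83.85  45.28
W021  16.14  4.43   6.78   63.85

Columns: well plus the 4 distinct depth_m values (1600, 200, 1400, 850).
For example, row W023 column 1600 takes porosity=43.05 from the long row (W023, 1600).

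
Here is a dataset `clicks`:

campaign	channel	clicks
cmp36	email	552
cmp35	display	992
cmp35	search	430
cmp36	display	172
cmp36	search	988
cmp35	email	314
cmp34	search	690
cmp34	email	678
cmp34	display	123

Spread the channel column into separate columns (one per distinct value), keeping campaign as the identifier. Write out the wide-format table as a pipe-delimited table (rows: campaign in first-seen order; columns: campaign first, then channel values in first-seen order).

Columns: campaign plus the 3 distinct channel values (email, display, search).
For example, row cmp36 column email takes clicks=552 from the long row (cmp36, email).

| campaign | email | display | search |
| cmp36 | 552 | 172 | 988 |
| cmp35 | 314 | 992 | 430 |
| cmp34 | 678 | 123 | 690 |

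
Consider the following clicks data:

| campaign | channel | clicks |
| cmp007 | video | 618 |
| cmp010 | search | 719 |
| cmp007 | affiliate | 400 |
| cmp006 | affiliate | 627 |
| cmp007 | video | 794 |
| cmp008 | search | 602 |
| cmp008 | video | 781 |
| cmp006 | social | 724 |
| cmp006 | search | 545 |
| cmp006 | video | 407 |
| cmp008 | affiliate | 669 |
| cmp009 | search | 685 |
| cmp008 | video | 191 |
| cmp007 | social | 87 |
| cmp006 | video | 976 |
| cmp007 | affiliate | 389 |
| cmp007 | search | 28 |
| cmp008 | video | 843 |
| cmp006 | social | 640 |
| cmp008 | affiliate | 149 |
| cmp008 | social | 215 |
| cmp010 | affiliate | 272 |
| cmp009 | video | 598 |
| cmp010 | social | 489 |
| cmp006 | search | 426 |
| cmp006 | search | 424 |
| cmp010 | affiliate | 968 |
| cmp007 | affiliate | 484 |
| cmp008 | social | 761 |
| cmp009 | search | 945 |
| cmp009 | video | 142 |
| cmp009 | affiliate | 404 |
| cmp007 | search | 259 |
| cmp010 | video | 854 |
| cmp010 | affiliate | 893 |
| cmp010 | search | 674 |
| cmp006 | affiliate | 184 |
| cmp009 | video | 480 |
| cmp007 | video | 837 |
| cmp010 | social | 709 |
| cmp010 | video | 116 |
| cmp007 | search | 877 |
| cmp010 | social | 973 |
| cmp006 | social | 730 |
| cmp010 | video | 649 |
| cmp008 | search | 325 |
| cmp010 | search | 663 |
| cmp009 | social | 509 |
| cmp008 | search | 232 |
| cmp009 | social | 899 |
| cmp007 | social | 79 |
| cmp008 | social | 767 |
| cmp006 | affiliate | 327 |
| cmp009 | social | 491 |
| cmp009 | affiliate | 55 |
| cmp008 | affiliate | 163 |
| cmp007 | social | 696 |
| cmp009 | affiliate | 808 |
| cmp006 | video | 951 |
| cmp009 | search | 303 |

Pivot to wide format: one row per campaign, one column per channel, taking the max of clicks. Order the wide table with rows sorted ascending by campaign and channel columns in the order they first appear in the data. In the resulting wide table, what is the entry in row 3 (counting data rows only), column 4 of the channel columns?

767

With rows sorted ascending by campaign, row 3 is campaign=cmp008. channel columns in first-appearance order: video, search, affiliate, social; column 4 is social.
Long rows with campaign=cmp008, channel=social: max(215, 761, 767) = 767.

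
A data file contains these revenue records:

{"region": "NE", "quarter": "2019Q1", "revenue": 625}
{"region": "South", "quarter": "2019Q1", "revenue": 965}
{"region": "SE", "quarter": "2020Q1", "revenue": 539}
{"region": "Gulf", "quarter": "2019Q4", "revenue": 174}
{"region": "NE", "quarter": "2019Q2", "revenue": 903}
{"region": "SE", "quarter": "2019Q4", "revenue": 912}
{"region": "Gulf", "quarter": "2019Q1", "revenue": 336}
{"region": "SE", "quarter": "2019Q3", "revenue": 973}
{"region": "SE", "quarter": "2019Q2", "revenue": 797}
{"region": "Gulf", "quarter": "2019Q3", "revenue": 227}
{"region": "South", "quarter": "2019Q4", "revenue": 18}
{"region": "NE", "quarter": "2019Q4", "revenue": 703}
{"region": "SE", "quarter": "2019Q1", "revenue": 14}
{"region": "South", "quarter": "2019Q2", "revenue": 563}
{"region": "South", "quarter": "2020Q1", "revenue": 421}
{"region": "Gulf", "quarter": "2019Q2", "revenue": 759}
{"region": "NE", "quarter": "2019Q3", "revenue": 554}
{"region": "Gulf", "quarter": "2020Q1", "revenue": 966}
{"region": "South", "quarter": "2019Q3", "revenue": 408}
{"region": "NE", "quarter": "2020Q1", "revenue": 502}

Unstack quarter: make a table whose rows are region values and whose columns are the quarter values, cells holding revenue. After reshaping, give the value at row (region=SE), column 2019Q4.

912

Wide layout: rows indexed by region, columns are the 5 distinct quarter values (2019Q1, 2020Q1, 2019Q4, 2019Q2, 2019Q3).
Cell (region=SE, quarter=2019Q4) draws from the long row where region=SE and quarter=2019Q4, which has revenue=912.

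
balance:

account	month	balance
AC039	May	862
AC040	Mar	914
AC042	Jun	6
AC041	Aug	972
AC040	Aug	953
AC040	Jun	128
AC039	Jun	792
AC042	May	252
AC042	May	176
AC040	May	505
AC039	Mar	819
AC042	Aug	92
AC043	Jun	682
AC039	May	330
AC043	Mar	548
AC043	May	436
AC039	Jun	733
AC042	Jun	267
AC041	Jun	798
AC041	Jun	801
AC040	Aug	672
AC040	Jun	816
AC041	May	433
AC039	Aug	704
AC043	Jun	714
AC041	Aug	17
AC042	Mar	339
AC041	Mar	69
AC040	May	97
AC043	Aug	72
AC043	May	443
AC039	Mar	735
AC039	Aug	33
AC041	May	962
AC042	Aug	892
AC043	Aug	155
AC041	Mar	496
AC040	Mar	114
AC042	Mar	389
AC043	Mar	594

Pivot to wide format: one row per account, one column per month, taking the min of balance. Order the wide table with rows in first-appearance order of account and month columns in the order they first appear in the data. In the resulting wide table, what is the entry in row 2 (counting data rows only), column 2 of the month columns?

With rows in first-appearance order of account, row 2 is account=AC040. month columns in first-appearance order: May, Mar, Jun, Aug; column 2 is Mar.
Long rows with account=AC040, month=Mar: min(914, 114) = 114.

114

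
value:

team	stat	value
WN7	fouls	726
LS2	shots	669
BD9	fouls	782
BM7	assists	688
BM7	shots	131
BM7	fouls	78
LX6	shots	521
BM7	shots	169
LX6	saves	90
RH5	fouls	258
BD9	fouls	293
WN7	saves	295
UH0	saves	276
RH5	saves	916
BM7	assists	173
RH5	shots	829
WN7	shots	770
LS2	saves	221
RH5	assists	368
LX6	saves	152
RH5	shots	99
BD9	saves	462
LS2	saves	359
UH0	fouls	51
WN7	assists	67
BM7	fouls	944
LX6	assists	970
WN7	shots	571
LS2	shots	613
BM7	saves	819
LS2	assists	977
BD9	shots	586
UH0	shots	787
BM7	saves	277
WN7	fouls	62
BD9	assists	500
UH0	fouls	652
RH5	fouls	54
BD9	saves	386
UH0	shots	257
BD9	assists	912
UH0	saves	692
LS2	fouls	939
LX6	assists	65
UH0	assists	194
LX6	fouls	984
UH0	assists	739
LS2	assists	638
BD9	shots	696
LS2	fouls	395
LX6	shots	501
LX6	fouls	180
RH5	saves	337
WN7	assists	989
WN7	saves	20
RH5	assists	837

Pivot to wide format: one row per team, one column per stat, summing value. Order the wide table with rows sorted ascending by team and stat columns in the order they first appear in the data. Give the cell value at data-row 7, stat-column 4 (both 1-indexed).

315

With rows sorted ascending by team, row 7 is team=WN7. stat columns in first-appearance order: fouls, shots, assists, saves; column 4 is saves.
Long rows with team=WN7, stat=saves: 295 + 20 = 315.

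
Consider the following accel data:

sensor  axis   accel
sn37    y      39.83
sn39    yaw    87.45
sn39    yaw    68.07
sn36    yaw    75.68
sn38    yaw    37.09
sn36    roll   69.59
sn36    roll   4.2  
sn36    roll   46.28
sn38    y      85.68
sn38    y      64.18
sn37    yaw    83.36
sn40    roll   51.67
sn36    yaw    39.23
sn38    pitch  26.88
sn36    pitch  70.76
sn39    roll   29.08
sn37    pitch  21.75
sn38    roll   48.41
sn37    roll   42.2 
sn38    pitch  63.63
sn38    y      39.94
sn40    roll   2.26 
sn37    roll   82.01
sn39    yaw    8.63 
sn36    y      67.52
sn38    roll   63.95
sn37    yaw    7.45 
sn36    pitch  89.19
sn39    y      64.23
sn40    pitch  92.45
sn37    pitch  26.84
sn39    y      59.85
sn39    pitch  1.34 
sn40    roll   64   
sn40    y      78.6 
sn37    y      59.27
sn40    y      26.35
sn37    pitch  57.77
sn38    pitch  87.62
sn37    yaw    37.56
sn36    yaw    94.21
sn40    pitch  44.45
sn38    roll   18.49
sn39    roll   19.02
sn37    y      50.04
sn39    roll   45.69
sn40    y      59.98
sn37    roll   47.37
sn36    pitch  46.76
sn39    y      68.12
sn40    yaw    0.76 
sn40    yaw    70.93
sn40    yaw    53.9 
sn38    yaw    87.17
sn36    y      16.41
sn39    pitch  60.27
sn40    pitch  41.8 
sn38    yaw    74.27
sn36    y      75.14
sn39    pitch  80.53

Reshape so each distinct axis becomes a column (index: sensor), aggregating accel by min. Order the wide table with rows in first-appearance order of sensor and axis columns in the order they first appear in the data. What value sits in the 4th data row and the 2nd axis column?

With rows in first-appearance order of sensor, row 4 is sensor=sn38. axis columns in first-appearance order: y, yaw, roll, pitch; column 2 is yaw.
Long rows with sensor=sn38, axis=yaw: min(37.09, 87.17, 74.27) = 37.09.

37.09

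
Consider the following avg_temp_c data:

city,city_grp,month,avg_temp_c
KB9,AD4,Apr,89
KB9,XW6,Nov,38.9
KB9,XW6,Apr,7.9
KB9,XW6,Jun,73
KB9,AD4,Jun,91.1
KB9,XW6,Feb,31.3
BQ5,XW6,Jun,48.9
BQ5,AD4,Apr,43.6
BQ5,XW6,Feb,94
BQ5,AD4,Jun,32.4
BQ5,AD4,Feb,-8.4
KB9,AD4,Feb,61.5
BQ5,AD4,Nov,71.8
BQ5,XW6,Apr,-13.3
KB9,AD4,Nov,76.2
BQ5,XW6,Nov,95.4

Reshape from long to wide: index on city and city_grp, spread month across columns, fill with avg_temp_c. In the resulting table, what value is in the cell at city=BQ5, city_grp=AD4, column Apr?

Wide layout: rows indexed by city and city_grp, columns are the 4 distinct month values (Apr, Nov, Jun, Feb).
Cell (city=BQ5, city_grp=AD4, month=Apr) draws from the long row where city=BQ5, city_grp=AD4 and month=Apr, which has avg_temp_c=43.6.

43.6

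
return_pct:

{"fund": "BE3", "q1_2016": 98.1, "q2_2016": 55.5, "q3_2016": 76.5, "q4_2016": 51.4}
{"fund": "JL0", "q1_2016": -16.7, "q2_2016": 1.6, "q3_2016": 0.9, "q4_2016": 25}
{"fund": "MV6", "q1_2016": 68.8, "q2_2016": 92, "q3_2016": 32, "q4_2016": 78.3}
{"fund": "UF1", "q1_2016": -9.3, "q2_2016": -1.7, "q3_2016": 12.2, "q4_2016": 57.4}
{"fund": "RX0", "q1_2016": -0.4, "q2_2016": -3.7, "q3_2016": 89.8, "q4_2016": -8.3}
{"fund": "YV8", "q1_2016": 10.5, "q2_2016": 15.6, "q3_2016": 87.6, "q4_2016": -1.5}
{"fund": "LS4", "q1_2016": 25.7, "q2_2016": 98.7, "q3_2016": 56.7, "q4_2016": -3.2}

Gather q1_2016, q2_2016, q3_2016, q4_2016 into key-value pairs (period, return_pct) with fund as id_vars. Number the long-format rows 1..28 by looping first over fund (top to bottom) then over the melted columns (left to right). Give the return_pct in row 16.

57.4

28 rows total (7 × 4). Row 16: index ⌊(16-1)/4⌋ = 3 into fund → UF1; (16-1) mod 4 = 3 into the melted columns → q4_2016.
So row 16 is (UF1, q4_2016, 57.4); return_pct = 57.4.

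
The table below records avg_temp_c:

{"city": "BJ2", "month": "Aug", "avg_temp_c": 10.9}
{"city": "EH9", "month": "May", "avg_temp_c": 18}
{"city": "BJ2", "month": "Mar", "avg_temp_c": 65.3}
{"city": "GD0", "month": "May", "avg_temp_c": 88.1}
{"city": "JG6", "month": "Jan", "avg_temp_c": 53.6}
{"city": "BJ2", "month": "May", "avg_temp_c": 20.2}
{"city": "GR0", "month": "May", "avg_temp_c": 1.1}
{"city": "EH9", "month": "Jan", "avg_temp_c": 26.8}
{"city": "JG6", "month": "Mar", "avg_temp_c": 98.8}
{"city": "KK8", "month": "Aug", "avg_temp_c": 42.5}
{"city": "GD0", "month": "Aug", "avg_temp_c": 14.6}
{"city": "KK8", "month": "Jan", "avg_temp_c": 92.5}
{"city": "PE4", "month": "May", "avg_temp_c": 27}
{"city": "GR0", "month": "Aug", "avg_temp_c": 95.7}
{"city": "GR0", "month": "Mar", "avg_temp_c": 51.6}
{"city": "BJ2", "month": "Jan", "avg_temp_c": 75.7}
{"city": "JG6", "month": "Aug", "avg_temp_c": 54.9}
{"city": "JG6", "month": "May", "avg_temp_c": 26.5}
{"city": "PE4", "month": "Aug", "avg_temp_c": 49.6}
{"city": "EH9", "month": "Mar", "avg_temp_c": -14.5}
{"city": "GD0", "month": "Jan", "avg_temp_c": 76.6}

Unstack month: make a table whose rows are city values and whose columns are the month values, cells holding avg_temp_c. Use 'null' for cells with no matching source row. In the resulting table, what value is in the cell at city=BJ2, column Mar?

65.3

The long row with city=BJ2, month=Mar has avg_temp_c=65.3.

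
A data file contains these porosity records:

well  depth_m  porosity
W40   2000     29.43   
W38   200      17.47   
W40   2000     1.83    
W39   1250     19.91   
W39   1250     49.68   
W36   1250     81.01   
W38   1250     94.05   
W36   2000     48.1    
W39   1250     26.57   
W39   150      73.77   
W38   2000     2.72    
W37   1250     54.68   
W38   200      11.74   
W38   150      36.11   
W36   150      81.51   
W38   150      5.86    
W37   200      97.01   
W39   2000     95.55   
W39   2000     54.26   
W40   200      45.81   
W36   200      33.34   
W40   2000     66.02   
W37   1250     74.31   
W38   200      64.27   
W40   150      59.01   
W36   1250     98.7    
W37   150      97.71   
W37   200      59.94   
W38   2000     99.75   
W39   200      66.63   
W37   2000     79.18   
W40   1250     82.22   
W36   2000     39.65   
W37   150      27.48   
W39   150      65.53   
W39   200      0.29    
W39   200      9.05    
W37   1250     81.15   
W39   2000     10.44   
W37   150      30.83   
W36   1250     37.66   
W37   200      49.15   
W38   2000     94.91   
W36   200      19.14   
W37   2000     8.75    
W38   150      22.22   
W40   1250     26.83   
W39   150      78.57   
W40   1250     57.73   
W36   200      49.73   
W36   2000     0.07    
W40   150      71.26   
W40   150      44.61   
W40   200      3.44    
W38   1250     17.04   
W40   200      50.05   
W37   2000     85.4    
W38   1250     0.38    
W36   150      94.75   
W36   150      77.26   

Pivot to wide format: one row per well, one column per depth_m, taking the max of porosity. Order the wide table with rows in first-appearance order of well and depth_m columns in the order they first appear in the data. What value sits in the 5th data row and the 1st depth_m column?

85.4

With rows in first-appearance order of well, row 5 is well=W37. depth_m columns in first-appearance order: 2000, 200, 1250, 150; column 1 is 2000.
Long rows with well=W37, depth_m=2000: max(79.18, 8.75, 85.4) = 85.4.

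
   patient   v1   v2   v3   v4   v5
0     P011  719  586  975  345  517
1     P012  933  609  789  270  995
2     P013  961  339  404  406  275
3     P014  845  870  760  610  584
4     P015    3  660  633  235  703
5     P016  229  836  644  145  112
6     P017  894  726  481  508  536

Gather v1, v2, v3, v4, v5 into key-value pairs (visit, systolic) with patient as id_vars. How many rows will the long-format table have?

7 patient values × 5 melted columns = 35 rows.

35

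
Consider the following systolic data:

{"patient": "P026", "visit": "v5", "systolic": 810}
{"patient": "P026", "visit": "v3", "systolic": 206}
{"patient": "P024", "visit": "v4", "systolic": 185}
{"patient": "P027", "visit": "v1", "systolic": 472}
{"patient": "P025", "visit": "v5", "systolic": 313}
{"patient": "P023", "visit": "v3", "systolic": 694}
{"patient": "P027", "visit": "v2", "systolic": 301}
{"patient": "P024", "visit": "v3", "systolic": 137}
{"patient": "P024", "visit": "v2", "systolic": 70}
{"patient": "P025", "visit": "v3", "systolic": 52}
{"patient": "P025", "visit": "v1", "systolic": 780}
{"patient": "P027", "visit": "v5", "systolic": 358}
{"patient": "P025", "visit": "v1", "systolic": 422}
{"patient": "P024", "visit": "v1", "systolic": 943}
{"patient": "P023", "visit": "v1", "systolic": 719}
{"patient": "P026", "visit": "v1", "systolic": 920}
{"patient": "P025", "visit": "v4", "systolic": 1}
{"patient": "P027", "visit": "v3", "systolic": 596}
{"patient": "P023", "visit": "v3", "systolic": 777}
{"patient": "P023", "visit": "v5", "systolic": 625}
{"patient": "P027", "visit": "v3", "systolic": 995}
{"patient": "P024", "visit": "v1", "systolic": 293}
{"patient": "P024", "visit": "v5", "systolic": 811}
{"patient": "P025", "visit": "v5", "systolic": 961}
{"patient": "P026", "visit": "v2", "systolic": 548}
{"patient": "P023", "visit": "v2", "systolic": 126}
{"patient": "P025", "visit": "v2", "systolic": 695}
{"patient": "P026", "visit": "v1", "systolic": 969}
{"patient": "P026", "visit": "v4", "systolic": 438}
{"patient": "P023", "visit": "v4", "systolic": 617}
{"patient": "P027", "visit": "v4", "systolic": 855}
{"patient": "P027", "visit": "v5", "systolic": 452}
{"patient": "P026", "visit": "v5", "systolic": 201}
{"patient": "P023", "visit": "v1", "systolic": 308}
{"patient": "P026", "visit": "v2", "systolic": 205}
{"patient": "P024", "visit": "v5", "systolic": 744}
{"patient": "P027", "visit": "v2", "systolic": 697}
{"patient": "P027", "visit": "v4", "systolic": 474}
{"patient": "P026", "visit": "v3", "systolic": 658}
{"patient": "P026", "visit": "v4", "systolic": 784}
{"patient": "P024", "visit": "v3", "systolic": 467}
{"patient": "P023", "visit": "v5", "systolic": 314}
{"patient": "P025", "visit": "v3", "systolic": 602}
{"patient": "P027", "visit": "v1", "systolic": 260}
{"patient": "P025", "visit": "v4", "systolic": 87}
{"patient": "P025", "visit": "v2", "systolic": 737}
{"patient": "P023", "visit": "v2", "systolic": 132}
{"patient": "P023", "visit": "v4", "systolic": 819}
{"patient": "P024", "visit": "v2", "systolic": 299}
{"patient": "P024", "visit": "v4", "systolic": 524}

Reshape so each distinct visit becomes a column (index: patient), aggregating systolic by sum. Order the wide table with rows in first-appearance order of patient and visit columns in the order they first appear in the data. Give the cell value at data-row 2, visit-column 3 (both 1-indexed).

709

With rows in first-appearance order of patient, row 2 is patient=P024. visit columns in first-appearance order: v5, v3, v4, v1, v2; column 3 is v4.
Long rows with patient=P024, visit=v4: 185 + 524 = 709.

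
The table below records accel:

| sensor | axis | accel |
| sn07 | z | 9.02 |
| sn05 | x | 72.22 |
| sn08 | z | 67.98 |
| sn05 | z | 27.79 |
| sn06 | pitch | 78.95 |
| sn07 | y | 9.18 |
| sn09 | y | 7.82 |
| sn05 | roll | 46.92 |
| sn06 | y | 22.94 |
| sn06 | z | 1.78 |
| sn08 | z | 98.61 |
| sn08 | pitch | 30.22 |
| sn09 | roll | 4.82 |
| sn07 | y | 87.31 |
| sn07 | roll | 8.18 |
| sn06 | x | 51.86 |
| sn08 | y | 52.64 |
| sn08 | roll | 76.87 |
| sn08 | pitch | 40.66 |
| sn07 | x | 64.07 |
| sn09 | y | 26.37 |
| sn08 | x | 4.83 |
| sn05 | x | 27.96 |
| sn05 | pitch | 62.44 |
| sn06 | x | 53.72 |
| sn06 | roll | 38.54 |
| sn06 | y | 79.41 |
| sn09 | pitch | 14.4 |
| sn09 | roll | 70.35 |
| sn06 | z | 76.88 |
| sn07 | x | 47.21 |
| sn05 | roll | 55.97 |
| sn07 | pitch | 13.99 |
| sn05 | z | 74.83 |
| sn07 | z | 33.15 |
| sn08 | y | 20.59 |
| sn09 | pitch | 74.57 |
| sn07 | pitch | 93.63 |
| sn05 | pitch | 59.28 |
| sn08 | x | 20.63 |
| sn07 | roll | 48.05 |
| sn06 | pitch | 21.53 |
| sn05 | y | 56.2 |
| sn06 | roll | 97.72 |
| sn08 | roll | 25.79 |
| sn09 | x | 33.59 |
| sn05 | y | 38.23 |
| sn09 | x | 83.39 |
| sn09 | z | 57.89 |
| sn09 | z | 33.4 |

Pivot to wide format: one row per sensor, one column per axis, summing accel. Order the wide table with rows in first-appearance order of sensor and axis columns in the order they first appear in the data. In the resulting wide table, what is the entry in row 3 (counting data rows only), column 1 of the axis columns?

166.59

With rows in first-appearance order of sensor, row 3 is sensor=sn08. axis columns in first-appearance order: z, x, pitch, y, roll; column 1 is z.
Long rows with sensor=sn08, axis=z: 67.98 + 98.61 = 166.59.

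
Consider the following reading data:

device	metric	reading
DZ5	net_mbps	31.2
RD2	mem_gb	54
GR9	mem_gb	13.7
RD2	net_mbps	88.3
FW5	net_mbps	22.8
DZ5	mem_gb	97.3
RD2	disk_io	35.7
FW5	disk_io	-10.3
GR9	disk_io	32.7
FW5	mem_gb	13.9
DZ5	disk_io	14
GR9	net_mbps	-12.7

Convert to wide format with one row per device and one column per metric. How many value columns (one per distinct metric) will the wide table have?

3 distinct metric values: mem_gb, disk_io, net_mbps.

3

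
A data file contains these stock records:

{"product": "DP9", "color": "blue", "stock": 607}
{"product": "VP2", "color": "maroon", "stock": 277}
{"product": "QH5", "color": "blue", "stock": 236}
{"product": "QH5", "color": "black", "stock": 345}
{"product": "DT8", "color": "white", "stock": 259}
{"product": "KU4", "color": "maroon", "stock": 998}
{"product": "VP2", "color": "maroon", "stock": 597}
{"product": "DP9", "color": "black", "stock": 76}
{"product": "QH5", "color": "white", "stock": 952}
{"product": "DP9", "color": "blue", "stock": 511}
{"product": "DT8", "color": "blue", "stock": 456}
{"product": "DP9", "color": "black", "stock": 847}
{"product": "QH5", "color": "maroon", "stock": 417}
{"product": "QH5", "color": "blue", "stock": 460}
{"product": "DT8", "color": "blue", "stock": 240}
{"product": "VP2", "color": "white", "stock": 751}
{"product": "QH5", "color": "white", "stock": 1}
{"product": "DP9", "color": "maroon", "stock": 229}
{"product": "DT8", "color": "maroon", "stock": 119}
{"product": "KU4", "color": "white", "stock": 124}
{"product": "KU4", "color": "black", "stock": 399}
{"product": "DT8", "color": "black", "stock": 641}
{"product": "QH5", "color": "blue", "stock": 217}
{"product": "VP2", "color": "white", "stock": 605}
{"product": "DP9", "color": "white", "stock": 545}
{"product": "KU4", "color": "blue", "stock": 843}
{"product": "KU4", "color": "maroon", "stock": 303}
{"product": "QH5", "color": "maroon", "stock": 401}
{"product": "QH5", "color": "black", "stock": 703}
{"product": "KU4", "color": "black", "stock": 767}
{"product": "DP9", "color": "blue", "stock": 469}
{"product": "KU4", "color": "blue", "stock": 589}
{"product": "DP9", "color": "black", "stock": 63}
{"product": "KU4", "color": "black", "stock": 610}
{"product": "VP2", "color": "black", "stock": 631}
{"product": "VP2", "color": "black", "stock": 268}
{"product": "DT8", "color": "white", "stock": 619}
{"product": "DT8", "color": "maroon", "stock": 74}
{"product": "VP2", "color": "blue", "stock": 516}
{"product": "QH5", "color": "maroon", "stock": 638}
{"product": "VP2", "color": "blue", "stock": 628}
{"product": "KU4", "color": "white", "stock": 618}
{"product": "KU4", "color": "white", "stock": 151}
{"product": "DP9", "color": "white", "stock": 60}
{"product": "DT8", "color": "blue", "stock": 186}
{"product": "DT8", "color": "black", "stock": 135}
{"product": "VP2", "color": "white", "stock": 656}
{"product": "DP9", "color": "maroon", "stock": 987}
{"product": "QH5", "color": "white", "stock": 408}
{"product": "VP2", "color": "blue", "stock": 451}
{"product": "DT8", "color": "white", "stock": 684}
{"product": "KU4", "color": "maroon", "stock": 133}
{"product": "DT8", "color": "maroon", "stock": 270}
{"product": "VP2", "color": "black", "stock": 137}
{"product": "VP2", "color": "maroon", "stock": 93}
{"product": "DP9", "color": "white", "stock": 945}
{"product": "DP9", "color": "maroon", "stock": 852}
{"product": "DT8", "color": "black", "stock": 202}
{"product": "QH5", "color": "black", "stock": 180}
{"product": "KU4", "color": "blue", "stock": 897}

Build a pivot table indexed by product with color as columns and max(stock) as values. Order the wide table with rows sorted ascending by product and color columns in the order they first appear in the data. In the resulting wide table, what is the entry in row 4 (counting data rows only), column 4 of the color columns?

With rows sorted ascending by product, row 4 is product=QH5. color columns in first-appearance order: blue, maroon, black, white; column 4 is white.
Long rows with product=QH5, color=white: max(952, 1, 408) = 952.

952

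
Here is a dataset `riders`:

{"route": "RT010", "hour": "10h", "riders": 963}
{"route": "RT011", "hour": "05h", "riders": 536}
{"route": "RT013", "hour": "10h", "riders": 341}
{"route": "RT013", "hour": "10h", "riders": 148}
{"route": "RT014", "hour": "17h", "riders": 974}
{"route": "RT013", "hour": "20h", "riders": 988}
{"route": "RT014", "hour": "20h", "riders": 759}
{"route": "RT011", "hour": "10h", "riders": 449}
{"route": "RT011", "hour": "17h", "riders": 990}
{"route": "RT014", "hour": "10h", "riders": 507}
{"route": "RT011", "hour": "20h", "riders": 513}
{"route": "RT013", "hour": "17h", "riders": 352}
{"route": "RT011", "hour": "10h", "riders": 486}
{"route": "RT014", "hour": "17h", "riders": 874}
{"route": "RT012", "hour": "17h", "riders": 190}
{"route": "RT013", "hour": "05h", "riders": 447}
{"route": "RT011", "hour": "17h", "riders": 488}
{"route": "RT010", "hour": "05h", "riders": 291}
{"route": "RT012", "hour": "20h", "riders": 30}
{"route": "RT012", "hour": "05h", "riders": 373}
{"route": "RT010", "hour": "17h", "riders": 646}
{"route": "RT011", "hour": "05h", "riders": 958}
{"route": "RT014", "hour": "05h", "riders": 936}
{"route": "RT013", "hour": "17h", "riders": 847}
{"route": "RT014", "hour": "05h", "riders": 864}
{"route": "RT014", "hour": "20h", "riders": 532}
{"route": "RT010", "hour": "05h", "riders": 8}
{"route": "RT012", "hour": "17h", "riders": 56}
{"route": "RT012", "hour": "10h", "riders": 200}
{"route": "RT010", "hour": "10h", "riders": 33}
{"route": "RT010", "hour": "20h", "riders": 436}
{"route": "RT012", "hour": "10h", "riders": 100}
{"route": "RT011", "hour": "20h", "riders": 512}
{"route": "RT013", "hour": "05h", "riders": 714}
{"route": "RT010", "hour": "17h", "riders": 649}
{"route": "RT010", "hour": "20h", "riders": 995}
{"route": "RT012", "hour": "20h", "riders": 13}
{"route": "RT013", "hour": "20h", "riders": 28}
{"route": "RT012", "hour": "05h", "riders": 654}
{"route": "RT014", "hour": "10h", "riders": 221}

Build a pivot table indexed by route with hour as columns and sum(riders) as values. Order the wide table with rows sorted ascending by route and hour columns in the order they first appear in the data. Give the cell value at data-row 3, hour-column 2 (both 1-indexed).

1027

With rows sorted ascending by route, row 3 is route=RT012. hour columns in first-appearance order: 10h, 05h, 17h, 20h; column 2 is 05h.
Long rows with route=RT012, hour=05h: 373 + 654 = 1027.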